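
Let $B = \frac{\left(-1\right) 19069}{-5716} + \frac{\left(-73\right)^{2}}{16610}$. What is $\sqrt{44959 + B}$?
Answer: $\frac{\sqrt{25331195625790775215}}{23735690} \approx 212.04$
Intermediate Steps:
$B = \frac{173598327}{47471380}$ ($B = \left(-19069\right) \left(- \frac{1}{5716}\right) + 5329 \cdot \frac{1}{16610} = \frac{19069}{5716} + \frac{5329}{16610} = \frac{173598327}{47471380} \approx 3.6569$)
$\sqrt{44959 + B} = \sqrt{44959 + \frac{173598327}{47471380}} = \sqrt{\frac{2134439371747}{47471380}} = \frac{\sqrt{25331195625790775215}}{23735690}$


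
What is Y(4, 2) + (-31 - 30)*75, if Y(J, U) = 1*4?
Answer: -4571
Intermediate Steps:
Y(J, U) = 4
Y(4, 2) + (-31 - 30)*75 = 4 + (-31 - 30)*75 = 4 - 61*75 = 4 - 4575 = -4571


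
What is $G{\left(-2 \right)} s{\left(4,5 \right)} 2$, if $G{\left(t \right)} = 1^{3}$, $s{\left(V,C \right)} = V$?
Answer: $8$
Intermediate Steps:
$G{\left(t \right)} = 1$
$G{\left(-2 \right)} s{\left(4,5 \right)} 2 = 1 \cdot 4 \cdot 2 = 4 \cdot 2 = 8$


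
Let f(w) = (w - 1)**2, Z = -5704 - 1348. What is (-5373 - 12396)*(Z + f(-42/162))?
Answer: 30442751096/243 ≈ 1.2528e+8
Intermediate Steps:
Z = -7052
f(w) = (-1 + w)**2
(-5373 - 12396)*(Z + f(-42/162)) = (-5373 - 12396)*(-7052 + (-1 - 42/162)**2) = -17769*(-7052 + (-1 - 42*1/162)**2) = -17769*(-7052 + (-1 - 7/27)**2) = -17769*(-7052 + (-34/27)**2) = -17769*(-7052 + 1156/729) = -17769*(-5139752/729) = 30442751096/243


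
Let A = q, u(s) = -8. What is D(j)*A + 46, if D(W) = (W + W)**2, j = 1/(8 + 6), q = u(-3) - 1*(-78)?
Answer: 332/7 ≈ 47.429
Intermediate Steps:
q = 70 (q = -8 - 1*(-78) = -8 + 78 = 70)
j = 1/14 ≈ 0.071429
D(W) = 4*W**2 (D(W) = (2*W)**2 = 4*W**2)
A = 70
D(j)*A + 46 = (4*(1/14)**2)*70 + 46 = (4*(1/196))*70 + 46 = (1/49)*70 + 46 = 10/7 + 46 = 332/7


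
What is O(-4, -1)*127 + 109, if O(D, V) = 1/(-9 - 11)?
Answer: 2053/20 ≈ 102.65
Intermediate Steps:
O(D, V) = -1/20 (O(D, V) = 1/(-20) = -1/20)
O(-4, -1)*127 + 109 = -1/20*127 + 109 = -127/20 + 109 = 2053/20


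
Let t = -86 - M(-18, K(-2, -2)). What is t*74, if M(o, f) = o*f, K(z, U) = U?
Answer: -9028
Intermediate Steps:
M(o, f) = f*o
t = -122 (t = -86 - (-2)*(-18) = -86 - 1*36 = -86 - 36 = -122)
t*74 = -122*74 = -9028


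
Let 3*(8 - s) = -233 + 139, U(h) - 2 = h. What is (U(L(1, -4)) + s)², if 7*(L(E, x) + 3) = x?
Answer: 628849/441 ≈ 1426.0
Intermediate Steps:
L(E, x) = -3 + x/7
U(h) = 2 + h
s = 118/3 (s = 8 - (-233 + 139)/3 = 8 - ⅓*(-94) = 8 + 94/3 = 118/3 ≈ 39.333)
(U(L(1, -4)) + s)² = ((2 + (-3 + (⅐)*(-4))) + 118/3)² = ((2 + (-3 - 4/7)) + 118/3)² = ((2 - 25/7) + 118/3)² = (-11/7 + 118/3)² = (793/21)² = 628849/441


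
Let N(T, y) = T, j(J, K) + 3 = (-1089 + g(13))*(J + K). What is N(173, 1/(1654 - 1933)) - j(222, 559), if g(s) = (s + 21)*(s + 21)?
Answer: -52151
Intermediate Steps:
g(s) = (21 + s)**2 (g(s) = (21 + s)*(21 + s) = (21 + s)**2)
j(J, K) = -3 + 67*J + 67*K (j(J, K) = -3 + (-1089 + (21 + 13)**2)*(J + K) = -3 + (-1089 + 34**2)*(J + K) = -3 + (-1089 + 1156)*(J + K) = -3 + 67*(J + K) = -3 + (67*J + 67*K) = -3 + 67*J + 67*K)
N(173, 1/(1654 - 1933)) - j(222, 559) = 173 - (-3 + 67*222 + 67*559) = 173 - (-3 + 14874 + 37453) = 173 - 1*52324 = 173 - 52324 = -52151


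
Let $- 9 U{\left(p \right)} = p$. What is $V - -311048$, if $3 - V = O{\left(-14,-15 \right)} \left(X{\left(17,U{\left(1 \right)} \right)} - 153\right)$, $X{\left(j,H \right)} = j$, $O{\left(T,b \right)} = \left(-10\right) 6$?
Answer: $302891$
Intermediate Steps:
$O{\left(T,b \right)} = -60$
$U{\left(p \right)} = - \frac{p}{9}$
$V = -8157$ ($V = 3 - - 60 \left(17 - 153\right) = 3 - \left(-60\right) \left(-136\right) = 3 - 8160 = -8157$)
$V - -311048 = -8157 - -311048 = -8157 + 311048 = 302891$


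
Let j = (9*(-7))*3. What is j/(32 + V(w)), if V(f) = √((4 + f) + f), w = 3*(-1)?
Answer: -112/19 + 7*I*√2/38 ≈ -5.8947 + 0.26051*I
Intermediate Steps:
w = -3
j = -189 (j = -63*3 = -189)
V(f) = √(4 + 2*f)
j/(32 + V(w)) = -189/(32 + √(4 + 2*(-3))) = -189/(32 + √(4 - 6)) = -189/(32 + √(-2)) = -189/(32 + I*√2)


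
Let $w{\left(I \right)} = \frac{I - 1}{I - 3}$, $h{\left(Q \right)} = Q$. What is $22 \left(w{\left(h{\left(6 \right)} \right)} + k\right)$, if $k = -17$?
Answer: $- \frac{1012}{3} \approx -337.33$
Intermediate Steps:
$w{\left(I \right)} = \frac{-1 + I}{-3 + I}$
$22 \left(w{\left(h{\left(6 \right)} \right)} + k\right) = 22 \left(\frac{-1 + 6}{-3 + 6} - 17\right) = 22 \left(\frac{1}{3} \cdot 5 - 17\right) = 22 \left(\frac{5}{3} - 17\right) = 22 \left(- \frac{46}{3}\right) = - \frac{1012}{3}$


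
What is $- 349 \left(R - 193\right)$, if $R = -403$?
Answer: $208004$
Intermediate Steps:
$- 349 \left(R - 193\right) = - 349 \left(-403 - 193\right) = \left(-349\right) \left(-596\right) = 208004$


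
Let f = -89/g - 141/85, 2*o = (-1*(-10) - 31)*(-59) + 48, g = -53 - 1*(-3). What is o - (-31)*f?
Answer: 275084/425 ≈ 647.26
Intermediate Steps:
g = -50 (g = -53 + 3 = -50)
o = 1287/2 (o = ((-1*(-10) - 31)*(-59) + 48)/2 = ((10 - 31)*(-59) + 48)/2 = (-21*(-59) + 48)/2 = (1239 + 48)/2 = (1/2)*1287 = 1287/2 ≈ 643.50)
f = 103/850 (f = -89/(-50) - 141/85 = -89*(-1/50) - 141*1/85 = 89/50 - 141/85 = 103/850 ≈ 0.12118)
o - (-31)*f = 1287/2 - (-31)*103/850 = 1287/2 - 1*(-3193/850) = 1287/2 + 3193/850 = 275084/425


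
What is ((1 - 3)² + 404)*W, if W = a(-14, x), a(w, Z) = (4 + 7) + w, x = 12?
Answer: -1224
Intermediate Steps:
a(w, Z) = 11 + w
W = -3 (W = 11 - 14 = -3)
((1 - 3)² + 404)*W = ((1 - 3)² + 404)*(-3) = ((-2)² + 404)*(-3) = (4 + 404)*(-3) = 408*(-3) = -1224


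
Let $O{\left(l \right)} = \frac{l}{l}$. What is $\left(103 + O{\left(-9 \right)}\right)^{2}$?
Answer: $10816$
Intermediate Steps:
$O{\left(l \right)} = 1$
$\left(103 + O{\left(-9 \right)}\right)^{2} = \left(103 + 1\right)^{2} = 104^{2} = 10816$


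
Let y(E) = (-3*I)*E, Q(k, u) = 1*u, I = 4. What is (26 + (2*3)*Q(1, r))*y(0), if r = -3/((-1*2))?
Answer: 0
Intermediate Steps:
r = 3/2 (r = -3/(-2) = -3*(-½) = 3/2 ≈ 1.5000)
Q(k, u) = u
y(E) = -12*E (y(E) = (-3*4)*E = -12*E)
(26 + (2*3)*Q(1, r))*y(0) = (26 + (2*3)*(3/2))*(-12*0) = (26 + 6*(3/2))*0 = (26 + 9)*0 = 35*0 = 0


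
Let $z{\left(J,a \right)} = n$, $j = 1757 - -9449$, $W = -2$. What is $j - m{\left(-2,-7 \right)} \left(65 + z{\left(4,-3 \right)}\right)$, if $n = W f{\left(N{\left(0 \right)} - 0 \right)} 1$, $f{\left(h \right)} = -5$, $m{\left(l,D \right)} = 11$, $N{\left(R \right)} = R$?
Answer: $10381$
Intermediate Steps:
$j = 11206$ ($j = 1757 + 9449 = 11206$)
$n = 10$ ($n = \left(-2\right) \left(-5\right) 1 = 10 \cdot 1 = 10$)
$z{\left(J,a \right)} = 10$
$j - m{\left(-2,-7 \right)} \left(65 + z{\left(4,-3 \right)}\right) = 11206 - 11 \left(65 + 10\right) = 11206 - 11 \cdot 75 = 11206 - 825 = 10381$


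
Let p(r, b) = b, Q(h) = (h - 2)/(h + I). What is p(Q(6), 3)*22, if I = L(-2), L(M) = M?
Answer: 66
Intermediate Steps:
I = -2
Q(h) = 1 (Q(h) = (h - 2)/(h - 2) = (-2 + h)/(-2 + h) = 1)
p(Q(6), 3)*22 = 3*22 = 66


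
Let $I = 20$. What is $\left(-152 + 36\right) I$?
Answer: $-2320$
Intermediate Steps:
$\left(-152 + 36\right) I = \left(-152 + 36\right) 20 = \left(-116\right) 20 = -2320$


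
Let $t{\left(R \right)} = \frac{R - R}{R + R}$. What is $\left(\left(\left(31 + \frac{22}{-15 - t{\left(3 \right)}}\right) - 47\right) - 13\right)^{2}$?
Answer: $\frac{208849}{225} \approx 928.22$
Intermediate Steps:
$t{\left(R \right)} = 0$ ($t{\left(R \right)} = \frac{0}{2 R} = 0 \frac{1}{2 R} = 0$)
$\left(\left(\left(31 + \frac{22}{-15 - t{\left(3 \right)}}\right) - 47\right) - 13\right)^{2} = \left(\left(\left(31 + \frac{22}{-15 - 0}\right) - 47\right) - 13\right)^{2} = \left(\left(\left(31 + \frac{22}{-15 + 0}\right) - 47\right) - 13\right)^{2} = \left(\left(\left(31 + \frac{22}{-15}\right) - 47\right) - 13\right)^{2} = \left(\left(\left(31 + 22 \left(- \frac{1}{15}\right)\right) - 47\right) - 13\right)^{2} = \left(\left(\left(31 - \frac{22}{15}\right) - 47\right) - 13\right)^{2} = \left(\left(\frac{443}{15} - 47\right) - 13\right)^{2} = \left(- \frac{262}{15} - 13\right)^{2} = \left(- \frac{457}{15}\right)^{2} = \frac{208849}{225}$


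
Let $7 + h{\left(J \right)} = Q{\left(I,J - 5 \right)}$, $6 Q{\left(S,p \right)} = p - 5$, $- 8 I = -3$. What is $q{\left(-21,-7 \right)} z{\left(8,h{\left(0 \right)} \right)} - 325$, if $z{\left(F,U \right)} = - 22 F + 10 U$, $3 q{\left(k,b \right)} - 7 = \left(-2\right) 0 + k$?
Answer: $\frac{8107}{9} \approx 900.78$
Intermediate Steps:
$I = \frac{3}{8}$ ($I = \left(- \frac{1}{8}\right) \left(-3\right) = \frac{3}{8} \approx 0.375$)
$Q{\left(S,p \right)} = - \frac{5}{6} + \frac{p}{6}$ ($Q{\left(S,p \right)} = \frac{p - 5}{6} = \frac{-5 + p}{6} = - \frac{5}{6} + \frac{p}{6}$)
$q{\left(k,b \right)} = \frac{7}{3} + \frac{k}{3}$ ($q{\left(k,b \right)} = \frac{7}{3} + \frac{\left(-2\right) 0 + k}{3} = \frac{7}{3} + \frac{0 + k}{3} = \frac{7}{3} + \frac{k}{3}$)
$h{\left(J \right)} = - \frac{26}{3} + \frac{J}{6}$ ($h{\left(J \right)} = -7 + \left(- \frac{5}{6} + \frac{J - 5}{6}\right) = -7 + \left(- \frac{5}{6} + \frac{-5 + J}{6}\right) = -7 + \left(- \frac{5}{6} + \left(- \frac{5}{6} + \frac{J}{6}\right)\right) = -7 + \left(- \frac{5}{3} + \frac{J}{6}\right) = - \frac{26}{3} + \frac{J}{6}$)
$q{\left(-21,-7 \right)} z{\left(8,h{\left(0 \right)} \right)} - 325 = \left(\frac{7}{3} + \frac{1}{3} \left(-21\right)\right) \left(\left(-22\right) 8 + 10 \left(- \frac{26}{3} + \frac{1}{6} \cdot 0\right)\right) - 325 = \left(\frac{7}{3} - 7\right) \left(-176 + 10 \left(- \frac{26}{3} + 0\right)\right) - 325 = - \frac{14 \left(-176 + 10 \left(- \frac{26}{3}\right)\right)}{3} - 325 = - \frac{14 \left(-176 - \frac{260}{3}\right)}{3} - 325 = \left(- \frac{14}{3}\right) \left(- \frac{788}{3}\right) - 325 = \frac{11032}{9} - 325 = \frac{8107}{9}$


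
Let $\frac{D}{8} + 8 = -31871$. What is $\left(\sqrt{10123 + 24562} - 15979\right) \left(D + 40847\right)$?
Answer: $3422462115 - 214185 \sqrt{34685} \approx 3.3826 \cdot 10^{9}$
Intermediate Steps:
$D = -255032$ ($D = -64 + 8 \left(-31871\right) = -64 - 254968 = -255032$)
$\left(\sqrt{10123 + 24562} - 15979\right) \left(D + 40847\right) = \left(\sqrt{10123 + 24562} - 15979\right) \left(-255032 + 40847\right) = \left(\sqrt{34685} - 15979\right) \left(-214185\right) = \left(-15979 + \sqrt{34685}\right) \left(-214185\right) = 3422462115 - 214185 \sqrt{34685}$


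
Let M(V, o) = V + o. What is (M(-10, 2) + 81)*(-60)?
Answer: -4380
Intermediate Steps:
(M(-10, 2) + 81)*(-60) = ((-10 + 2) + 81)*(-60) = (-8 + 81)*(-60) = 73*(-60) = -4380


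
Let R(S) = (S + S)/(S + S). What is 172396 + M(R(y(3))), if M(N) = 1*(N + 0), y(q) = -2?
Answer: 172397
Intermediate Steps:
R(S) = 1 (R(S) = (2*S)/((2*S)) = (2*S)*(1/(2*S)) = 1)
M(N) = N (M(N) = 1*N = N)
172396 + M(R(y(3))) = 172396 + 1 = 172397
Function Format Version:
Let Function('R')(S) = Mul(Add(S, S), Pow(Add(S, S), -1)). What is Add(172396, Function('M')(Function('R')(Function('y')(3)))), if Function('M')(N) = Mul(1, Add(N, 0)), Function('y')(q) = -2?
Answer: 172397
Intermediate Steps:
Function('R')(S) = 1 (Function('R')(S) = Mul(Mul(2, S), Pow(Mul(2, S), -1)) = Mul(Mul(2, S), Mul(Rational(1, 2), Pow(S, -1))) = 1)
Function('M')(N) = N (Function('M')(N) = Mul(1, N) = N)
Add(172396, Function('M')(Function('R')(Function('y')(3)))) = Add(172396, 1) = 172397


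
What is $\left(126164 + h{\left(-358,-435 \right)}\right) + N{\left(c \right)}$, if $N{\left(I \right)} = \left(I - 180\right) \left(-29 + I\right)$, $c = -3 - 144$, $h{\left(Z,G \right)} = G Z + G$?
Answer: $339011$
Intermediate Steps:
$h{\left(Z,G \right)} = G + G Z$
$c = -147$ ($c = -3 - 144 = -147$)
$N{\left(I \right)} = \left(-180 + I\right) \left(-29 + I\right)$
$\left(126164 + h{\left(-358,-435 \right)}\right) + N{\left(c \right)} = \left(126164 - 435 \left(1 - 358\right)\right) + \left(5220 + \left(-147\right)^{2} - -30723\right) = \left(126164 - -155295\right) + \left(5220 + 21609 + 30723\right) = \left(126164 + 155295\right) + 57552 = 281459 + 57552 = 339011$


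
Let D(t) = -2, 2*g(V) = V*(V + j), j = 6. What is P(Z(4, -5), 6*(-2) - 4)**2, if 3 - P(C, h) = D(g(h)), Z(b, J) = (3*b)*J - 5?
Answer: 25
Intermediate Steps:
g(V) = V*(6 + V)/2 (g(V) = (V*(V + 6))/2 = (V*(6 + V))/2 = V*(6 + V)/2)
Z(b, J) = -5 + 3*J*b (Z(b, J) = 3*J*b - 5 = -5 + 3*J*b)
P(C, h) = 5 (P(C, h) = 3 - 1*(-2) = 3 + 2 = 5)
P(Z(4, -5), 6*(-2) - 4)**2 = 5**2 = 25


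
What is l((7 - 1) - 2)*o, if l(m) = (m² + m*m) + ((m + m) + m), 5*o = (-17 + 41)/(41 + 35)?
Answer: 264/95 ≈ 2.7789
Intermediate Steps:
o = 6/95 (o = ((-17 + 41)/(41 + 35))/5 = (24/76)/5 = (24*(1/76))/5 = (⅕)*(6/19) = 6/95 ≈ 0.063158)
l(m) = 2*m² + 3*m (l(m) = (m² + m²) + (2*m + m) = 2*m² + 3*m)
l((7 - 1) - 2)*o = (((7 - 1) - 2)*(3 + 2*((7 - 1) - 2)))*(6/95) = ((6 - 2)*(3 + 2*(6 - 2)))*(6/95) = (4*(3 + 2*4))*(6/95) = (4*(3 + 8))*(6/95) = (4*11)*(6/95) = 44*(6/95) = 264/95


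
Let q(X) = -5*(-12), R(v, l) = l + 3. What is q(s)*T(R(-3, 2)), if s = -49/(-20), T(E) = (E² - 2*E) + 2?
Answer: 1020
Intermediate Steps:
R(v, l) = 3 + l
T(E) = 2 + E² - 2*E
s = 49/20 (s = -49*(-1/20) = 49/20 ≈ 2.4500)
q(X) = 60
q(s)*T(R(-3, 2)) = 60*(2 + (3 + 2)² - 2*(3 + 2)) = 60*(2 + 5² - 2*5) = 60*(2 + 25 - 10) = 60*17 = 1020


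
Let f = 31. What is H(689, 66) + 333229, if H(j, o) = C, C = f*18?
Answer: 333787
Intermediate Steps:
C = 558 (C = 31*18 = 558)
H(j, o) = 558
H(689, 66) + 333229 = 558 + 333229 = 333787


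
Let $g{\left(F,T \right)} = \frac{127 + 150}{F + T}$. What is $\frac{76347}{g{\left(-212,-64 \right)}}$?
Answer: $- \frac{21071772}{277} \approx -76071.0$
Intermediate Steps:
$g{\left(F,T \right)} = \frac{277}{F + T}$
$\frac{76347}{g{\left(-212,-64 \right)}} = \frac{76347}{277 \frac{1}{-212 - 64}} = \frac{76347}{277 \frac{1}{-276}} = \frac{76347}{277 \left(- \frac{1}{276}\right)} = \frac{76347}{- \frac{277}{276}} = 76347 \left(- \frac{276}{277}\right) = - \frac{21071772}{277}$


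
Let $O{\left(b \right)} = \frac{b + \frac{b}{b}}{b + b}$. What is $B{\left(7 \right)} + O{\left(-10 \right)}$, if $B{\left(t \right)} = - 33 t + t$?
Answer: $- \frac{4471}{20} \approx -223.55$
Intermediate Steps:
$O{\left(b \right)} = \frac{1 + b}{2 b}$ ($O{\left(b \right)} = \frac{b + 1}{2 b} = \left(1 + b\right) \frac{1}{2 b} = \frac{1 + b}{2 b}$)
$B{\left(t \right)} = - 32 t$
$B{\left(7 \right)} + O{\left(-10 \right)} = \left(-32\right) 7 + \frac{1 - 10}{2 \left(-10\right)} = -224 + \frac{1}{2} \left(- \frac{1}{10}\right) \left(-9\right) = -224 + \frac{9}{20} = - \frac{4471}{20}$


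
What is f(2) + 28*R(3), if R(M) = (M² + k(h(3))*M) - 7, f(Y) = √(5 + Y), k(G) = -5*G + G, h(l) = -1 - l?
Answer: 1400 + √7 ≈ 1402.6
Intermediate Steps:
k(G) = -4*G
R(M) = -7 + M² + 16*M (R(M) = (M² + (-4*(-1 - 1*3))*M) - 7 = (M² + (-4*(-1 - 3))*M) - 7 = (M² + (-4*(-4))*M) - 7 = (M² + 16*M) - 7 = -7 + M² + 16*M)
f(2) + 28*R(3) = √(5 + 2) + 28*(-7 + 3² + 16*3) = √7 + 28*(-7 + 9 + 48) = √7 + 28*50 = √7 + 1400 = 1400 + √7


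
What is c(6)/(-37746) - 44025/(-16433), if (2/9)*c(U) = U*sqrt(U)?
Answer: 44025/16433 - sqrt(6)/1398 ≈ 2.6773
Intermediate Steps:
c(U) = 9*U**(3/2)/2 (c(U) = 9*(U*sqrt(U))/2 = 9*U**(3/2)/2)
c(6)/(-37746) - 44025/(-16433) = (9*6**(3/2)/2)/(-37746) - 44025/(-16433) = (9*(6*sqrt(6))/2)*(-1/37746) - 44025*(-1/16433) = (27*sqrt(6))*(-1/37746) + 44025/16433 = -sqrt(6)/1398 + 44025/16433 = 44025/16433 - sqrt(6)/1398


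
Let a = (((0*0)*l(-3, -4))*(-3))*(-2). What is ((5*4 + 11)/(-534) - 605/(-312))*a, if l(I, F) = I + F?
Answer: 0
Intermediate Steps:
l(I, F) = F + I
a = 0 (a = (((0*0)*(-4 - 3))*(-3))*(-2) = ((0*(-7))*(-3))*(-2) = (0*(-3))*(-2) = 0*(-2) = 0)
((5*4 + 11)/(-534) - 605/(-312))*a = ((5*4 + 11)/(-534) - 605/(-312))*0 = ((20 + 11)*(-1/534) - 605*(-1/312))*0 = (31*(-1/534) + 605/312)*0 = (-31/534 + 605/312)*0 = (17411/9256)*0 = 0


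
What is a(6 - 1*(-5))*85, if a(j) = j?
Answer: 935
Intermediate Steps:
a(6 - 1*(-5))*85 = (6 - 1*(-5))*85 = (6 + 5)*85 = 11*85 = 935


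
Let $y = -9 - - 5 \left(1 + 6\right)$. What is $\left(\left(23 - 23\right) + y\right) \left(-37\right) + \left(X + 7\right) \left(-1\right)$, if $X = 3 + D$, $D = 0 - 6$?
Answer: $-966$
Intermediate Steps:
$D = -6$ ($D = 0 - 6 = -6$)
$X = -3$ ($X = 3 - 6 = -3$)
$y = 26$ ($y = -9 - \left(-5\right) 7 = -9 - -35 = -9 + 35 = 26$)
$\left(\left(23 - 23\right) + y\right) \left(-37\right) + \left(X + 7\right) \left(-1\right) = \left(\left(23 - 23\right) + 26\right) \left(-37\right) + \left(-3 + 7\right) \left(-1\right) = \left(0 + 26\right) \left(-37\right) + 4 \left(-1\right) = 26 \left(-37\right) - 4 = -962 - 4 = -966$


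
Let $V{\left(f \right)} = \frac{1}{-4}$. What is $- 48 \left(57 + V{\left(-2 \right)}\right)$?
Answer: $-2724$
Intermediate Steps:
$V{\left(f \right)} = - \frac{1}{4}$
$- 48 \left(57 + V{\left(-2 \right)}\right) = - 48 \left(57 - \frac{1}{4}\right) = \left(-48\right) \frac{227}{4} = -2724$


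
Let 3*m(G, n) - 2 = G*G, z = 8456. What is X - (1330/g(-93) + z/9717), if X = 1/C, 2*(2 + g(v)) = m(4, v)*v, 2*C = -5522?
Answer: 29118845237/7538846997 ≈ 3.8625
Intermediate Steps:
C = -2761 (C = (½)*(-5522) = -2761)
m(G, n) = ⅔ + G²/3 (m(G, n) = ⅔ + (G*G)/3 = ⅔ + G²/3)
g(v) = -2 + 3*v (g(v) = -2 + ((⅔ + (⅓)*4²)*v)/2 = -2 + ((⅔ + (⅓)*16)*v)/2 = -2 + ((⅔ + 16/3)*v)/2 = -2 + (6*v)/2 = -2 + 3*v)
X = -1/2761 (X = 1/(-2761) = -1/2761 ≈ -0.00036219)
X - (1330/g(-93) + z/9717) = -1/2761 - (1330/(-2 + 3*(-93)) + 8456/9717) = -1/2761 - (1330/(-2 - 279) + 8456*(1/9717)) = -1/2761 - (1330/(-281) + 8456/9717) = -1/2761 - (1330*(-1/281) + 8456/9717) = -1/2761 - (-1330/281 + 8456/9717) = -1/2761 - 1*(-10547474/2730477) = -1/2761 + 10547474/2730477 = 29118845237/7538846997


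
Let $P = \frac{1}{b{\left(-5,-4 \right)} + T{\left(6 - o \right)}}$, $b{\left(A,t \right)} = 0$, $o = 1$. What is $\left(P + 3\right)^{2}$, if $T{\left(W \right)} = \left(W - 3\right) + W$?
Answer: $\frac{484}{49} \approx 9.8775$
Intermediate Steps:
$T{\left(W \right)} = -3 + 2 W$ ($T{\left(W \right)} = \left(-3 + W\right) + W = -3 + 2 W$)
$P = \frac{1}{7}$ ($P = \frac{1}{0 - \left(3 - 2 \left(6 - 1\right)\right)} = \frac{1}{0 + \left(-3 + 2 \cdot 5\right)} = \frac{1}{0 + \left(-3 + 10\right)} = \frac{1}{0 + 7} = \frac{1}{7} \approx 0.14286$)
$\left(P + 3\right)^{2} = \left(\frac{1}{7} + 3\right)^{2} = \left(\frac{22}{7}\right)^{2} = \frac{484}{49}$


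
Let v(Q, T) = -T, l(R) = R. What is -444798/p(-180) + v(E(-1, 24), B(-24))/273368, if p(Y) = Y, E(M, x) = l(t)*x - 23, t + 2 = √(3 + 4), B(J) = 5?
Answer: 3377598299/1366840 ≈ 2471.1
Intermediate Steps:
t = -2 + √7 (t = -2 + √(3 + 4) = -2 + √7 ≈ 0.64575)
E(M, x) = -23 + x*(-2 + √7) (E(M, x) = (-2 + √7)*x - 23 = x*(-2 + √7) - 23 = -23 + x*(-2 + √7))
-444798/p(-180) + v(E(-1, 24), B(-24))/273368 = -444798/(-180) - 1*5/273368 = -444798*(-1/180) - 5*1/273368 = 24711/10 - 5/273368 = 3377598299/1366840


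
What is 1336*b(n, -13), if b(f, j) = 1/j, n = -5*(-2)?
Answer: -1336/13 ≈ -102.77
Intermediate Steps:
n = 10
1336*b(n, -13) = 1336/(-13) = 1336*(-1/13) = -1336/13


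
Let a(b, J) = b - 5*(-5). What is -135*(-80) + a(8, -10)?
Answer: 10833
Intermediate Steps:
a(b, J) = 25 + b (a(b, J) = b + 25 = 25 + b)
-135*(-80) + a(8, -10) = -135*(-80) + (25 + 8) = 10800 + 33 = 10833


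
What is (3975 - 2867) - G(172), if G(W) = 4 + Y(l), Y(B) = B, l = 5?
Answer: 1099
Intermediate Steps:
G(W) = 9 (G(W) = 4 + 5 = 9)
(3975 - 2867) - G(172) = (3975 - 2867) - 1*9 = 1108 - 9 = 1099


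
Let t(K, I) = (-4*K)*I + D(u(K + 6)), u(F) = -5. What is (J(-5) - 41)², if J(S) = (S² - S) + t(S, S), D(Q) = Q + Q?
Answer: 14641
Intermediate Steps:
D(Q) = 2*Q
t(K, I) = -10 - 4*I*K (t(K, I) = (-4*K)*I + 2*(-5) = -4*I*K - 10 = -10 - 4*I*K)
J(S) = -10 - S - 3*S² (J(S) = (S² - S) + (-10 - 4*S*S) = (S² - S) + (-10 - 4*S²) = -10 - S - 3*S²)
(J(-5) - 41)² = ((-10 - 1*(-5) - 3*(-5)²) - 41)² = ((-10 + 5 - 3*25) - 41)² = ((-10 + 5 - 75) - 41)² = (-80 - 41)² = (-121)² = 14641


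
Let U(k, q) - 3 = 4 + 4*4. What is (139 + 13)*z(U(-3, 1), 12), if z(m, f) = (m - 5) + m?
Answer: 6232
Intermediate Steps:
U(k, q) = 23 (U(k, q) = 3 + (4 + 4*4) = 3 + (4 + 16) = 3 + 20 = 23)
z(m, f) = -5 + 2*m (z(m, f) = (-5 + m) + m = -5 + 2*m)
(139 + 13)*z(U(-3, 1), 12) = (139 + 13)*(-5 + 2*23) = 152*(-5 + 46) = 152*41 = 6232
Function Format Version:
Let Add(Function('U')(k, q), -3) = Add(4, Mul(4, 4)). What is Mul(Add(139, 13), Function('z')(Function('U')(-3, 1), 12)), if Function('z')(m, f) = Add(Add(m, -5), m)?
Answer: 6232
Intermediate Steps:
Function('U')(k, q) = 23 (Function('U')(k, q) = Add(3, Add(4, Mul(4, 4))) = Add(3, Add(4, 16)) = Add(3, 20) = 23)
Function('z')(m, f) = Add(-5, Mul(2, m)) (Function('z')(m, f) = Add(Add(-5, m), m) = Add(-5, Mul(2, m)))
Mul(Add(139, 13), Function('z')(Function('U')(-3, 1), 12)) = Mul(Add(139, 13), Add(-5, Mul(2, 23))) = Mul(152, Add(-5, 46)) = Mul(152, 41) = 6232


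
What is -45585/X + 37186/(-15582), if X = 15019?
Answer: -634401002/117013029 ≈ -5.4216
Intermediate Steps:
-45585/X + 37186/(-15582) = -45585/15019 + 37186/(-15582) = -45585*1/15019 + 37186*(-1/15582) = -45585/15019 - 18593/7791 = -634401002/117013029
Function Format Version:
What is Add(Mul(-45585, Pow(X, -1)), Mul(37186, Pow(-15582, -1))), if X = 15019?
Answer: Rational(-634401002, 117013029) ≈ -5.4216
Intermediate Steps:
Add(Mul(-45585, Pow(X, -1)), Mul(37186, Pow(-15582, -1))) = Add(Mul(-45585, Pow(15019, -1)), Mul(37186, Pow(-15582, -1))) = Add(Mul(-45585, Rational(1, 15019)), Mul(37186, Rational(-1, 15582))) = Add(Rational(-45585, 15019), Rational(-18593, 7791)) = Rational(-634401002, 117013029)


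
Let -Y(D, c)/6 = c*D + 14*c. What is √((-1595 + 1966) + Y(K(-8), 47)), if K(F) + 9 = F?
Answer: √1217 ≈ 34.885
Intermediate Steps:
K(F) = -9 + F
Y(D, c) = -84*c - 6*D*c (Y(D, c) = -6*(c*D + 14*c) = -6*(D*c + 14*c) = -6*(14*c + D*c) = -84*c - 6*D*c)
√((-1595 + 1966) + Y(K(-8), 47)) = √((-1595 + 1966) - 6*47*(14 + (-9 - 8))) = √(371 - 6*47*(14 - 17)) = √(371 - 6*47*(-3)) = √(371 + 846) = √1217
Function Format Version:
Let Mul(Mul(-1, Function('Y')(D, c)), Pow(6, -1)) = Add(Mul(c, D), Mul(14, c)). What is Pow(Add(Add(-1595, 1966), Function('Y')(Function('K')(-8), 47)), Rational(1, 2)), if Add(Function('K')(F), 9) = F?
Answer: Pow(1217, Rational(1, 2)) ≈ 34.885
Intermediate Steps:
Function('K')(F) = Add(-9, F)
Function('Y')(D, c) = Add(Mul(-84, c), Mul(-6, D, c)) (Function('Y')(D, c) = Mul(-6, Add(Mul(c, D), Mul(14, c))) = Mul(-6, Add(Mul(D, c), Mul(14, c))) = Mul(-6, Add(Mul(14, c), Mul(D, c))) = Add(Mul(-84, c), Mul(-6, D, c)))
Pow(Add(Add(-1595, 1966), Function('Y')(Function('K')(-8), 47)), Rational(1, 2)) = Pow(Add(Add(-1595, 1966), Mul(-6, 47, Add(14, Add(-9, -8)))), Rational(1, 2)) = Pow(Add(371, Mul(-6, 47, Add(14, -17))), Rational(1, 2)) = Pow(Add(371, Mul(-6, 47, -3)), Rational(1, 2)) = Pow(Add(371, 846), Rational(1, 2)) = Pow(1217, Rational(1, 2))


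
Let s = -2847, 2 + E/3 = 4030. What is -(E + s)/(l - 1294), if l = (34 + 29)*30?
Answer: -9237/596 ≈ -15.498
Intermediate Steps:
E = 12084 (E = -6 + 3*4030 = -6 + 12090 = 12084)
l = 1890 (l = 63*30 = 1890)
-(E + s)/(l - 1294) = -(12084 - 2847)/(1890 - 1294) = -9237/596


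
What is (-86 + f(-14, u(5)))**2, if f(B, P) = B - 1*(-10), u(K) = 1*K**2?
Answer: 8100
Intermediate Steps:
u(K) = K**2
f(B, P) = 10 + B (f(B, P) = B + 10 = 10 + B)
(-86 + f(-14, u(5)))**2 = (-86 + (10 - 14))**2 = (-86 - 4)**2 = (-90)**2 = 8100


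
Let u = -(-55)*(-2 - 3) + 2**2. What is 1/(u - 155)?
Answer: -1/426 ≈ -0.0023474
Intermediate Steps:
u = -271 (u = -(-55)*(-5) + 4 = -11*25 + 4 = -275 + 4 = -271)
1/(u - 155) = 1/(-271 - 155) = 1/(-426) = -1/426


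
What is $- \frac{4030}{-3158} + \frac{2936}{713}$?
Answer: $\frac{6072639}{1125827} \approx 5.3939$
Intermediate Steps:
$- \frac{4030}{-3158} + \frac{2936}{713} = \left(-4030\right) \left(- \frac{1}{3158}\right) + 2936 \cdot \frac{1}{713} = \frac{2015}{1579} + \frac{2936}{713} = \frac{6072639}{1125827}$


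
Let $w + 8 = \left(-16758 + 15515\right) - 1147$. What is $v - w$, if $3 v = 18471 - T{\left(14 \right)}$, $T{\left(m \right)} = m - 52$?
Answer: $\frac{25703}{3} \approx 8567.7$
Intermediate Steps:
$w = -2398$ ($w = -8 + \left(\left(-16758 + 15515\right) - 1147\right) = -8 - 2390 = -2398$)
$T{\left(m \right)} = -52 + m$
$v = \frac{18509}{3}$ ($v = \frac{18471 - \left(-52 + 14\right)}{3} = \frac{18471 - -38}{3} = \frac{18471 + 38}{3} = \frac{1}{3} \cdot 18509 = \frac{18509}{3} \approx 6169.7$)
$v - w = \frac{18509}{3} - -2398 = \frac{18509}{3} + 2398 = \frac{25703}{3}$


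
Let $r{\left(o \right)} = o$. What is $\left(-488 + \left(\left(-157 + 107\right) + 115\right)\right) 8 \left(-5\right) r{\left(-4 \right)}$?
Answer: $-67680$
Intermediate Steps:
$\left(-488 + \left(\left(-157 + 107\right) + 115\right)\right) 8 \left(-5\right) r{\left(-4 \right)} = \left(-488 + \left(\left(-157 + 107\right) + 115\right)\right) 8 \left(-5\right) \left(-4\right) = \left(-488 + \left(-50 + 115\right)\right) \left(\left(-40\right) \left(-4\right)\right) = \left(-488 + 65\right) 160 = \left(-423\right) 160 = -67680$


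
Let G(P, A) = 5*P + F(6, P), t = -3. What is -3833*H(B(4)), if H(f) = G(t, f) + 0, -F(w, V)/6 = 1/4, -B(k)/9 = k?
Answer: 126489/2 ≈ 63245.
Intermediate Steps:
B(k) = -9*k
F(w, V) = -3/2 (F(w, V) = -6/4 = -6*¼ = -3/2)
G(P, A) = -3/2 + 5*P (G(P, A) = 5*P - 3/2 = -3/2 + 5*P)
H(f) = -33/2 (H(f) = (-3/2 + 5*(-3)) + 0 = (-3/2 - 15) + 0 = -33/2 + 0 = -33/2)
-3833*H(B(4)) = -3833*(-33/2) = 126489/2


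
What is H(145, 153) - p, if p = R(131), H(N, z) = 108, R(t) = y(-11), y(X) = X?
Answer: 119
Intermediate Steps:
R(t) = -11
p = -11
H(145, 153) - p = 108 - 1*(-11) = 108 + 11 = 119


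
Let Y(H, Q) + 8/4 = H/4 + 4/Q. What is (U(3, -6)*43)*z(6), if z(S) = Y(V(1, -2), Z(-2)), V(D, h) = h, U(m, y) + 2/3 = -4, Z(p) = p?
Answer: 903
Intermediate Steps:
U(m, y) = -14/3 (U(m, y) = -⅔ - 4 = -14/3)
Y(H, Q) = -2 + 4/Q + H/4 (Y(H, Q) = -2 + (H/4 + 4/Q) = -2 + (4/Q + H/4) = -2 + 4/Q + H/4)
z(S) = -9/2 (z(S) = -2 + 4/(-2) + (¼)*(-2) = -2 + 4*(-½) - ½ = -2 - 2 - ½ = -9/2)
(U(3, -6)*43)*z(6) = -14/3*43*(-9/2) = -602/3*(-9/2) = 903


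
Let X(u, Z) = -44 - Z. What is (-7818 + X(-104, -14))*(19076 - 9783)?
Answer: -72931464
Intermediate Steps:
(-7818 + X(-104, -14))*(19076 - 9783) = (-7818 + (-44 - 1*(-14)))*(19076 - 9783) = (-7818 + (-44 + 14))*9293 = (-7818 - 30)*9293 = -7848*9293 = -72931464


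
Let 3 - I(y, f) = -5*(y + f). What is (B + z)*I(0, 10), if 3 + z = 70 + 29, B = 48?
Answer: 7632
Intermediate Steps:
I(y, f) = 3 + 5*f + 5*y (I(y, f) = 3 - (-5)*(y + f) = 3 - (-5)*(f + y) = 3 - (-5*f - 5*y) = 3 + (5*f + 5*y) = 3 + 5*f + 5*y)
z = 96 (z = -3 + (70 + 29) = -3 + 99 = 96)
(B + z)*I(0, 10) = (48 + 96)*(3 + 5*10 + 5*0) = 144*(3 + 50 + 0) = 144*53 = 7632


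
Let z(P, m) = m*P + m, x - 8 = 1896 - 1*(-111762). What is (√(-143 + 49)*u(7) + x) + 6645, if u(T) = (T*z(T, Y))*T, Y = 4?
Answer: 120311 + 1568*I*√94 ≈ 1.2031e+5 + 15202.0*I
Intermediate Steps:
x = 113666 (x = 8 + (1896 - 1*(-111762)) = 8 + (1896 + 111762) = 8 + 113658 = 113666)
z(P, m) = m + P*m (z(P, m) = P*m + m = m + P*m)
u(T) = T²*(4 + 4*T) (u(T) = (T*(4*(1 + T)))*T = (T*(4 + 4*T))*T = T²*(4 + 4*T))
(√(-143 + 49)*u(7) + x) + 6645 = (√(-143 + 49)*(4*7²*(1 + 7)) + 113666) + 6645 = (√(-94)*(4*49*8) + 113666) + 6645 = ((I*√94)*1568 + 113666) + 6645 = (1568*I*√94 + 113666) + 6645 = (113666 + 1568*I*√94) + 6645 = 120311 + 1568*I*√94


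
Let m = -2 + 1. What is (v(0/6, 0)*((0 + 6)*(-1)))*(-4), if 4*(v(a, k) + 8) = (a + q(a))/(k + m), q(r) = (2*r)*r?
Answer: -192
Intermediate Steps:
m = -1
q(r) = 2*r²
v(a, k) = -8 + (a + 2*a²)/(4*(-1 + k)) (v(a, k) = -8 + ((a + 2*a²)/(k - 1))/4 = -8 + ((a + 2*a²)/(-1 + k))/4 = -8 + (a + 2*a²)/(4*(-1 + k)))
(v(0/6, 0)*((0 + 6)*(-1)))*(-4) = (((32 + 0/6 - 32*0 + 2*(0/6)²)/(4*(-1 + 0)))*((0 + 6)*(-1)))*(-4) = (((¼)*(32 + 0*(⅙) + 0 + 2*(0*(⅙))²)/(-1))*(6*(-1)))*(-4) = (((¼)*(-1)*(32 + 0 + 0 + 2*0²))*(-6))*(-4) = (((¼)*(-1)*(32 + 0 + 0 + 2*0))*(-6))*(-4) = (((¼)*(-1)*(32 + 0 + 0 + 0))*(-6))*(-4) = (((¼)*(-1)*32)*(-6))*(-4) = -8*(-6)*(-4) = 48*(-4) = -192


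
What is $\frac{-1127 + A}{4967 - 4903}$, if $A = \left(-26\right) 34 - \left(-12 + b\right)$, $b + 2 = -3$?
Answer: $- \frac{997}{32} \approx -31.156$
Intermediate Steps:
$b = -5$ ($b = -2 - 3 = -5$)
$A = -867$ ($A = \left(-26\right) 34 + \left(12 - -5\right) = -884 + \left(12 + 5\right) = -884 + 17 = -867$)
$\frac{-1127 + A}{4967 - 4903} = \frac{-1127 - 867}{4967 - 4903} = - \frac{1994}{64} = \left(-1994\right) \frac{1}{64} = - \frac{997}{32}$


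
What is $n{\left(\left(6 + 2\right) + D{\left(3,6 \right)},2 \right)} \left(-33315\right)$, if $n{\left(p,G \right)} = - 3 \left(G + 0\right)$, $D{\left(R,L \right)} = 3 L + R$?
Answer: $199890$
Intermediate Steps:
$D{\left(R,L \right)} = R + 3 L$
$n{\left(p,G \right)} = - 3 G$
$n{\left(\left(6 + 2\right) + D{\left(3,6 \right)},2 \right)} \left(-33315\right) = \left(-3\right) 2 \left(-33315\right) = \left(-6\right) \left(-33315\right) = 199890$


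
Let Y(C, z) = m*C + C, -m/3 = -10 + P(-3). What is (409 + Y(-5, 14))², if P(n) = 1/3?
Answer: 67081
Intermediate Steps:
P(n) = ⅓
m = 29 (m = -3*(-10 + ⅓) = -3*(-29/3) = 29)
Y(C, z) = 30*C (Y(C, z) = 29*C + C = 30*C)
(409 + Y(-5, 14))² = (409 + 30*(-5))² = (409 - 150)² = 259² = 67081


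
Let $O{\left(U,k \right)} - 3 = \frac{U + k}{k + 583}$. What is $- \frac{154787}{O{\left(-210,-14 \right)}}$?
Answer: $- \frac{88073803}{1483} \approx -59389.0$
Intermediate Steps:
$O{\left(U,k \right)} = 3 + \frac{U + k}{583 + k}$ ($O{\left(U,k \right)} = 3 + \frac{U + k}{k + 583} = 3 + \frac{U + k}{583 + k}$)
$- \frac{154787}{O{\left(-210,-14 \right)}} = - \frac{154787}{\frac{1}{583 - 14} \left(1749 - 210 + 4 \left(-14\right)\right)} = - \frac{154787}{\frac{1}{569} \left(1749 - 210 - 56\right)} = - \frac{154787}{\frac{1}{569} \cdot 1483} = - \frac{154787}{\frac{1483}{569}} = \left(-154787\right) \frac{569}{1483} = - \frac{88073803}{1483}$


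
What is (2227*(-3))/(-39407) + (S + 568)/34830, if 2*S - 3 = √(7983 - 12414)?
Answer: 510283033/2745091620 + I*√4431/69660 ≈ 0.18589 + 0.00095558*I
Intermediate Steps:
S = 3/2 + I*√4431/2 (S = 3/2 + √(7983 - 12414)/2 = 3/2 + √(-4431)/2 = 3/2 + (I*√4431)/2 = 3/2 + I*√4431/2 ≈ 1.5 + 33.283*I)
(2227*(-3))/(-39407) + (S + 568)/34830 = (2227*(-3))/(-39407) + ((3/2 + I*√4431/2) + 568)/34830 = -6681*(-1/39407) + (1139/2 + I*√4431/2)*(1/34830) = 6681/39407 + (1139/69660 + I*√4431/69660) = 510283033/2745091620 + I*√4431/69660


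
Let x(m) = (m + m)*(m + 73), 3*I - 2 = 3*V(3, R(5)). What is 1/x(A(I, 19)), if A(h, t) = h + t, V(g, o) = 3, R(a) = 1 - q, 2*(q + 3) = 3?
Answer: 9/39032 ≈ 0.00023058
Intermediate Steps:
q = -3/2 (q = -3 + (½)*3 = -3 + 3/2 = -3/2 ≈ -1.5000)
R(a) = 5/2 (R(a) = 1 - 1*(-3/2) = 1 + 3/2 = 5/2)
I = 11/3 (I = ⅔ + (3*3)/3 = ⅔ + (⅓)*9 = ⅔ + 3 = 11/3 ≈ 3.6667)
x(m) = 2*m*(73 + m) (x(m) = (2*m)*(73 + m) = 2*m*(73 + m))
1/x(A(I, 19)) = 1/(2*(11/3 + 19)*(73 + (11/3 + 19))) = 1/(2*(68/3)*(73 + 68/3)) = 1/(2*(68/3)*(287/3)) = 1/(39032/9) = 9/39032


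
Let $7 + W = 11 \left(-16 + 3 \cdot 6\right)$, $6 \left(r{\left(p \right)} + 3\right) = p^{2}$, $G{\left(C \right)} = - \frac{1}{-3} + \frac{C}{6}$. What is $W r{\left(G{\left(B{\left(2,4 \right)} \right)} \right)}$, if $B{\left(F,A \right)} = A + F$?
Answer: $- \frac{365}{9} \approx -40.556$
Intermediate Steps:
$G{\left(C \right)} = \frac{1}{3} + \frac{C}{6}$ ($G{\left(C \right)} = \left(-1\right) \left(- \frac{1}{3}\right) + C \frac{1}{6} = \frac{1}{3} + \frac{C}{6}$)
$r{\left(p \right)} = -3 + \frac{p^{2}}{6}$
$W = 15$ ($W = -7 + 11 \left(-16 + 3 \cdot 6\right) = -7 + 11 \left(-16 + 18\right) = -7 + 11 \cdot 2 = -7 + 22 = 15$)
$W r{\left(G{\left(B{\left(2,4 \right)} \right)} \right)} = 15 \left(-3 + \frac{\left(\frac{1}{3} + \frac{4 + 2}{6}\right)^{2}}{6}\right) = 15 \left(-3 + \frac{\left(\frac{1}{3} + \frac{1}{6} \cdot 6\right)^{2}}{6}\right) = 15 \left(-3 + \frac{\left(\frac{1}{3} + 1\right)^{2}}{6}\right) = 15 \left(-3 + \frac{\left(\frac{4}{3}\right)^{2}}{6}\right) = 15 \left(-3 + \frac{1}{6} \cdot \frac{16}{9}\right) = 15 \left(-3 + \frac{8}{27}\right) = 15 \left(- \frac{73}{27}\right) = - \frac{365}{9}$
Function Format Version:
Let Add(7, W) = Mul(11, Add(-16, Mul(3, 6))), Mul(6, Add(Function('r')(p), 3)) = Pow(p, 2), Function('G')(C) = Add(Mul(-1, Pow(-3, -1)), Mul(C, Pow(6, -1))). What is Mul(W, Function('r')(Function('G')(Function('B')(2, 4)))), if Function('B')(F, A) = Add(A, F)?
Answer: Rational(-365, 9) ≈ -40.556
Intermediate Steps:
Function('G')(C) = Add(Rational(1, 3), Mul(Rational(1, 6), C)) (Function('G')(C) = Add(Mul(-1, Rational(-1, 3)), Mul(C, Rational(1, 6))) = Add(Rational(1, 3), Mul(Rational(1, 6), C)))
Function('r')(p) = Add(-3, Mul(Rational(1, 6), Pow(p, 2)))
W = 15 (W = Add(-7, Mul(11, Add(-16, Mul(3, 6)))) = Add(-7, Mul(11, Add(-16, 18))) = Add(-7, Mul(11, 2)) = Add(-7, 22) = 15)
Mul(W, Function('r')(Function('G')(Function('B')(2, 4)))) = Mul(15, Add(-3, Mul(Rational(1, 6), Pow(Add(Rational(1, 3), Mul(Rational(1, 6), Add(4, 2))), 2)))) = Mul(15, Add(-3, Mul(Rational(1, 6), Pow(Add(Rational(1, 3), Mul(Rational(1, 6), 6)), 2)))) = Mul(15, Add(-3, Mul(Rational(1, 6), Pow(Add(Rational(1, 3), 1), 2)))) = Mul(15, Add(-3, Mul(Rational(1, 6), Pow(Rational(4, 3), 2)))) = Mul(15, Add(-3, Mul(Rational(1, 6), Rational(16, 9)))) = Mul(15, Add(-3, Rational(8, 27))) = Mul(15, Rational(-73, 27)) = Rational(-365, 9)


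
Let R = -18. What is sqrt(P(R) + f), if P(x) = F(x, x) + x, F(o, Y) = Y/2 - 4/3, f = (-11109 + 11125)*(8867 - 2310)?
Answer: sqrt(943953)/3 ≈ 323.86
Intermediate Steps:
f = 104912 (f = 16*6557 = 104912)
F(o, Y) = -4/3 + Y/2 (F(o, Y) = Y*(1/2) - 4*1/3 = Y/2 - 4/3 = -4/3 + Y/2)
P(x) = -4/3 + 3*x/2 (P(x) = (-4/3 + x/2) + x = -4/3 + 3*x/2)
sqrt(P(R) + f) = sqrt((-4/3 + (3/2)*(-18)) + 104912) = sqrt((-4/3 - 27) + 104912) = sqrt(-85/3 + 104912) = sqrt(314651/3) = sqrt(943953)/3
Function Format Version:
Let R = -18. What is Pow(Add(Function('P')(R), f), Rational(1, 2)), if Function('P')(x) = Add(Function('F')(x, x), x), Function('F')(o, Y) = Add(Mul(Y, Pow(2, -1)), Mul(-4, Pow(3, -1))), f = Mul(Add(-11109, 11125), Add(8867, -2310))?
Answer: Mul(Rational(1, 3), Pow(943953, Rational(1, 2))) ≈ 323.86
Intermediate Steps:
f = 104912 (f = Mul(16, 6557) = 104912)
Function('F')(o, Y) = Add(Rational(-4, 3), Mul(Rational(1, 2), Y)) (Function('F')(o, Y) = Add(Mul(Y, Rational(1, 2)), Mul(-4, Rational(1, 3))) = Add(Mul(Rational(1, 2), Y), Rational(-4, 3)) = Add(Rational(-4, 3), Mul(Rational(1, 2), Y)))
Function('P')(x) = Add(Rational(-4, 3), Mul(Rational(3, 2), x)) (Function('P')(x) = Add(Add(Rational(-4, 3), Mul(Rational(1, 2), x)), x) = Add(Rational(-4, 3), Mul(Rational(3, 2), x)))
Pow(Add(Function('P')(R), f), Rational(1, 2)) = Pow(Add(Add(Rational(-4, 3), Mul(Rational(3, 2), -18)), 104912), Rational(1, 2)) = Pow(Add(Add(Rational(-4, 3), -27), 104912), Rational(1, 2)) = Pow(Add(Rational(-85, 3), 104912), Rational(1, 2)) = Pow(Rational(314651, 3), Rational(1, 2)) = Mul(Rational(1, 3), Pow(943953, Rational(1, 2)))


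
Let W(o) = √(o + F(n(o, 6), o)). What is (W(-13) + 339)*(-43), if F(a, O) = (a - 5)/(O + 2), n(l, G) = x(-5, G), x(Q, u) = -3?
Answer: -14577 - 129*I*√165/11 ≈ -14577.0 - 150.64*I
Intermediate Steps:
n(l, G) = -3
F(a, O) = (-5 + a)/(2 + O)
W(o) = √(o - 8/(2 + o)) (W(o) = √(o + (-5 - 3)/(2 + o)) = √(o - 8/(2 + o)))
(W(-13) + 339)*(-43) = (√((-8 - 13*(2 - 13))/(2 - 13)) + 339)*(-43) = (√((-8 - 13*(-11))/(-11)) + 339)*(-43) = (√(-(-8 + 143)/11) + 339)*(-43) = (√(-1/11*135) + 339)*(-43) = (√(-135/11) + 339)*(-43) = (3*I*√165/11 + 339)*(-43) = (339 + 3*I*√165/11)*(-43) = -14577 - 129*I*√165/11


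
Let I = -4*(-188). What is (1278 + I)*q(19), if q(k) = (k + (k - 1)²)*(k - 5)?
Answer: 9748060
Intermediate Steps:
q(k) = (-5 + k)*(k + (-1 + k)²) (q(k) = (k + (-1 + k)²)*(-5 + k) = (-5 + k)*(k + (-1 + k)²))
I = 752
(1278 + I)*q(19) = (1278 + 752)*(-5 + 19³ - 6*19² + 6*19) = 2030*(-5 + 6859 - 6*361 + 114) = 2030*(-5 + 6859 - 2166 + 114) = 2030*4802 = 9748060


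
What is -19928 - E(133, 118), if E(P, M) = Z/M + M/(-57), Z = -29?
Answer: -134020151/6726 ≈ -19926.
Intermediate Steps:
E(P, M) = -29/M - M/57 (E(P, M) = -29/M + M/(-57) = -29/M + M*(-1/57) = -29/M - M/57)
-19928 - E(133, 118) = -19928 - (-29/118 - 1/57*118) = -19928 - (-29*1/118 - 118/57) = -19928 - (-29/118 - 118/57) = -19928 - 1*(-15577/6726) = -19928 + 15577/6726 = -134020151/6726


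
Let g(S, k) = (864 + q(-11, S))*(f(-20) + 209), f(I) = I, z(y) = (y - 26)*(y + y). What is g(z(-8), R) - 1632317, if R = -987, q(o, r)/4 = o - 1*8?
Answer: -1483385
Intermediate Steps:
z(y) = 2*y*(-26 + y) (z(y) = (-26 + y)*(2*y) = 2*y*(-26 + y))
q(o, r) = -32 + 4*o (q(o, r) = 4*(o - 1*8) = 4*(o - 8) = 4*(-8 + o) = -32 + 4*o)
g(S, k) = 148932 (g(S, k) = (864 + (-32 + 4*(-11)))*(-20 + 209) = (864 + (-32 - 44))*189 = (864 - 76)*189 = 788*189 = 148932)
g(z(-8), R) - 1632317 = 148932 - 1632317 = -1483385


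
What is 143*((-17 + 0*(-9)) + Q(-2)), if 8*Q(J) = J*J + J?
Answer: -9581/4 ≈ -2395.3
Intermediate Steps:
Q(J) = J/8 + J²/8 (Q(J) = (J*J + J)/8 = (J² + J)/8 = (J + J²)/8 = J/8 + J²/8)
143*((-17 + 0*(-9)) + Q(-2)) = 143*((-17 + 0*(-9)) + (⅛)*(-2)*(1 - 2)) = 143*((-17 + 0) + (⅛)*(-2)*(-1)) = 143*(-17 + ¼) = 143*(-67/4) = -9581/4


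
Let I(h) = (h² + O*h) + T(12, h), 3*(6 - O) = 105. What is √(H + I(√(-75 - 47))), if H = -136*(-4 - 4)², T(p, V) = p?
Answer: √(-8814 - 29*I*√122) ≈ 1.706 - 93.898*I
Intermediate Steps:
O = -29 (O = 6 - ⅓*105 = 6 - 35 = -29)
I(h) = 12 + h² - 29*h (I(h) = (h² - 29*h) + 12 = 12 + h² - 29*h)
H = -8704 (H = -136*(-8)² = -136*64 = -8704)
√(H + I(√(-75 - 47))) = √(-8704 + (12 + (√(-75 - 47))² - 29*√(-75 - 47))) = √(-8704 + (12 + (√(-122))² - 29*I*√122)) = √(-8704 + (12 + (I*√122)² - 29*I*√122)) = √(-8704 + (12 - 122 - 29*I*√122)) = √(-8704 + (-110 - 29*I*√122)) = √(-8814 - 29*I*√122)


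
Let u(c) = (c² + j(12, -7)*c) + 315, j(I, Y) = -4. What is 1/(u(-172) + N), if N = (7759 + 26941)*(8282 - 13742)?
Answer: -1/189431413 ≈ -5.2790e-9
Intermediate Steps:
u(c) = 315 + c² - 4*c (u(c) = (c² - 4*c) + 315 = 315 + c² - 4*c)
N = -189462000 (N = 34700*(-5460) = -189462000)
1/(u(-172) + N) = 1/((315 + (-172)² - 4*(-172)) - 189462000) = 1/((315 + 29584 + 688) - 189462000) = 1/(30587 - 189462000) = 1/(-189431413) = -1/189431413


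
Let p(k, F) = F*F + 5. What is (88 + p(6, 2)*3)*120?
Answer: 13800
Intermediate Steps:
p(k, F) = 5 + F² (p(k, F) = F² + 5 = 5 + F²)
(88 + p(6, 2)*3)*120 = (88 + (5 + 2²)*3)*120 = (88 + (5 + 4)*3)*120 = (88 + 9*3)*120 = (88 + 27)*120 = 115*120 = 13800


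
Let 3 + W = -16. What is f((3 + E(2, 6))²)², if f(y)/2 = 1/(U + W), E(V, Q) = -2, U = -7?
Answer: 1/169 ≈ 0.0059172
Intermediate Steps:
W = -19 (W = -3 - 16 = -19)
f(y) = -1/13 (f(y) = 2/(-7 - 19) = 2/(-26) = 2*(-1/26) = -1/13)
f((3 + E(2, 6))²)² = (-1/13)² = 1/169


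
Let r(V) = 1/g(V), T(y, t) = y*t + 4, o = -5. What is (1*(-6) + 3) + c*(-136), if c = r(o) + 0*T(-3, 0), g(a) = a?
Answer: 121/5 ≈ 24.200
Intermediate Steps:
T(y, t) = 4 + t*y (T(y, t) = t*y + 4 = 4 + t*y)
r(V) = 1/V
c = -⅕ (c = 1/(-5) + 0*(4 + 0*(-3)) = -⅕ + 0*(4 + 0) = -⅕ + 0*4 = -⅕ + 0 = -⅕ ≈ -0.20000)
(1*(-6) + 3) + c*(-136) = (1*(-6) + 3) - ⅕*(-136) = (-6 + 3) + 136/5 = -3 + 136/5 = 121/5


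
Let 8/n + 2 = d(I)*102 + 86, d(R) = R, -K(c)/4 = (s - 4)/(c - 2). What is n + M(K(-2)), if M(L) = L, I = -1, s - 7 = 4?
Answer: 59/9 ≈ 6.5556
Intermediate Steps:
s = 11 (s = 7 + 4 = 11)
K(c) = -28/(-2 + c) (K(c) = -4*(11 - 4)/(c - 2) = -28/(-2 + c))
n = -4/9 (n = 8/(-2 + (-1*102 + 86)) = 8/(-2 + (-102 + 86)) = 8/(-2 - 16) = 8/(-18) = 8*(-1/18) = -4/9 ≈ -0.44444)
n + M(K(-2)) = -4/9 - 28/(-2 - 2) = -4/9 - 28/(-4) = -4/9 - 28*(-¼) = -4/9 + 7 = 59/9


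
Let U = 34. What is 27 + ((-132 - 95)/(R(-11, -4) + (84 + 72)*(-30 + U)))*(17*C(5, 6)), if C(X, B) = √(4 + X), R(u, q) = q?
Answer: 5163/620 ≈ 8.3274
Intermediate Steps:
27 + ((-132 - 95)/(R(-11, -4) + (84 + 72)*(-30 + U)))*(17*C(5, 6)) = 27 + ((-132 - 95)/(-4 + (84 + 72)*(-30 + 34)))*(17*√(4 + 5)) = 27 + (-227/(-4 + 156*4))*(17*√9) = 27 + (-227/(-4 + 624))*(17*3) = 27 - 227/620*51 = 27 - 11577/620 = 5163/620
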